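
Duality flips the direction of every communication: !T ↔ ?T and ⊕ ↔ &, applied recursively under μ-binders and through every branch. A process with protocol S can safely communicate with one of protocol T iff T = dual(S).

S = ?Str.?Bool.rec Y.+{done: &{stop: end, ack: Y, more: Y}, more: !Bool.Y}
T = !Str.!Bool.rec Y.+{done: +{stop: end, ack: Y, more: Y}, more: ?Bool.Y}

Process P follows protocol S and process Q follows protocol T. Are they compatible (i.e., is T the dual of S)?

?Str ‖ !Str  match
  ?Bool ‖ !Bool  match
    rec Y ‖ rec Y  match (rec unchanged)
      +{done,more} ‖ +{done,more}  ✗ choice polarity not flipped — not dual

NO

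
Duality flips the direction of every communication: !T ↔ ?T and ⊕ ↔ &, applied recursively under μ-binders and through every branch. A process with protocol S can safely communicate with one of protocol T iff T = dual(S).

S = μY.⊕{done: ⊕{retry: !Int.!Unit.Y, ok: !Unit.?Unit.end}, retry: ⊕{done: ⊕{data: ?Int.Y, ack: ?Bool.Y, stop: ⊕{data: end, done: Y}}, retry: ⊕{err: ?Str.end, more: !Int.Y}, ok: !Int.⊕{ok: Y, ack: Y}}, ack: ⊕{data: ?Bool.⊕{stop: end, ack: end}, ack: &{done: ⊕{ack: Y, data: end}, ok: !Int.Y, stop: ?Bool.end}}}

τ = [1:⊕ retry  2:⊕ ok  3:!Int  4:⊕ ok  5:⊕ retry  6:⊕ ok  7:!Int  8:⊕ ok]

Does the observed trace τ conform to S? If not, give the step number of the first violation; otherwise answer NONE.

NONE

@1 ⊕ retry  ✓  cont: ⊕{done: ⊕{data: ?Int.μY.…, ack: ?Bool.μY.…, stop: ⊕{data: end, done: μY.…}}, retry: ⊕{err: ?Str.end, more: !Int.μY.…}, ok: !Int.⊕{ok: μY.…, ack: μY.…}}
@2 ⊕ ok  ✓  cont: !Int.⊕{ok: μY.…, ack: μY.…}
@3 !Int  ✓  cont: ⊕{ok: μY.…, ack: μY.…}
@4 ⊕ ok  ✓  cont: μY.…
@5 ⊕ retry  ✓  cont: ⊕{done: ⊕{data: ?Int.μY.…, ack: ?Bool.μY.…, stop: ⊕{data: end, done: μY.…}}, retry: ⊕{err: ?Str.end, more: !Int.μY.…}, ok: !Int.⊕{ok: μY.…, ack: μY.…}}
@6 ⊕ ok  ✓  cont: !Int.⊕{ok: μY.…, ack: μY.…}
@7 !Int  ✓  cont: ⊕{ok: μY.…, ack: μY.…}
@8 ⊕ ok  ✓  cont: μY.…
τ conforms to S (length 8)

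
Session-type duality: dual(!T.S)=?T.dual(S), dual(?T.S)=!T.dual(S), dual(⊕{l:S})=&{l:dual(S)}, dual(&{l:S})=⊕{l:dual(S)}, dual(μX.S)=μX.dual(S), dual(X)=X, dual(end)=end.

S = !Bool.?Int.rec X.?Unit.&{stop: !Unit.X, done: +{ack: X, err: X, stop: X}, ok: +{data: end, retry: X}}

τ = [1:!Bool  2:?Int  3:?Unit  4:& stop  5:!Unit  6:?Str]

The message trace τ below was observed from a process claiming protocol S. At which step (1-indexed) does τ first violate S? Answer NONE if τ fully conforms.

6

step 1: !Bool  ✓  residual = ?Int.rec X.…
step 2: ?Int  ✓  residual = rec X.…
step 3: ?Unit  ✓  residual = &{stop: !Unit.rec X.…, done: +{ack: rec X.…, err: rec X.…, stop: rec X.…}, ok: +{data: end, retry: rec X.…}}
step 4: & stop  ✓  residual = !Unit.rec X.…
step 5: !Unit  ✓  residual = rec X.…
step 6: got ?Str, protocol expects ?Unit  ✗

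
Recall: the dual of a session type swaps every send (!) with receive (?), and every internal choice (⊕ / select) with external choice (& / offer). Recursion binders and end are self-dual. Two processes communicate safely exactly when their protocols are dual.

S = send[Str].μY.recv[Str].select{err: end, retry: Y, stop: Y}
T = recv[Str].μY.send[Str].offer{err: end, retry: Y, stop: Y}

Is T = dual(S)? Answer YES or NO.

YES

send[Str] | recv[Str]  match
  μY | μY  match (rec unchanged)
    recv[Str] | send[Str]  match
      select{err,retry,stop} | offer{err,retry,stop}  match labels match
        case err:
          end | end  match
        case retry:
          Y | Y  match
        case stop:
          Y | Y  match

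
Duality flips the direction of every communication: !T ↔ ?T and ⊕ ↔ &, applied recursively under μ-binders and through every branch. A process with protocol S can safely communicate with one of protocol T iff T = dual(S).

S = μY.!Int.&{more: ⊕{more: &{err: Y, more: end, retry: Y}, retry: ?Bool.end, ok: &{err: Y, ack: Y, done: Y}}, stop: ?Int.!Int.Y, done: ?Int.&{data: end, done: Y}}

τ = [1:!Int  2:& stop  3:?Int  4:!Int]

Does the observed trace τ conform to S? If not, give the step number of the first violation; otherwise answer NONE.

NONE

@1 !Int  ok  residual = &{more: ⊕{more: &{err: μY.…, more: end, retry: μY.…}, retry: ?Bool.end, ok: &{err: μY.…, ack: μY.…, done: μY.…}}, stop: ?Int.!Int.μY.…, done: ?Int.&{data: end, done: μY.…}}
@2 & stop  ok  residual = ?Int.!Int.μY.…
@3 ?Int  ok  residual = !Int.μY.…
@4 !Int  ok  residual = μY.…
all 4 steps conform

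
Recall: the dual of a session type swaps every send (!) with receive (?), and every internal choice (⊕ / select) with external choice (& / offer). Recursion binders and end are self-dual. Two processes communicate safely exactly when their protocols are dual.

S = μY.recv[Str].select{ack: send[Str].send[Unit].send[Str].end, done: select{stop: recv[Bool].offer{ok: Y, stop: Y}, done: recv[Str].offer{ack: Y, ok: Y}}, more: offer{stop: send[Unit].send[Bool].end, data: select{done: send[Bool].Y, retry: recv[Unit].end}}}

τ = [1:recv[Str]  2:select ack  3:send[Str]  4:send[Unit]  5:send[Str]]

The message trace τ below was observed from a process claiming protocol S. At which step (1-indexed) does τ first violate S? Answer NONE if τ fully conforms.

NONE

[1] recv[Str]  ok  cont: select{ack: send[Str].send[Unit].send[Str].end, done: select{stop: recv[Bool].offer{ok: μY.…, stop: μY.…}, done: recv[Str].offer{ack: μY.…, ok: μY.…}}, more: offer{stop: send[Unit].send[Bool].end, data: select{done: send[Bool].μY.…, retry: recv[Unit].end}}}
[2] select ack  ok  cont: send[Str].send[Unit].send[Str].end
[3] send[Str]  ok  cont: send[Unit].send[Str].end
[4] send[Unit]  ok  cont: send[Str].end
[5] send[Str]  ok  cont: end
τ conforms to S (length 5)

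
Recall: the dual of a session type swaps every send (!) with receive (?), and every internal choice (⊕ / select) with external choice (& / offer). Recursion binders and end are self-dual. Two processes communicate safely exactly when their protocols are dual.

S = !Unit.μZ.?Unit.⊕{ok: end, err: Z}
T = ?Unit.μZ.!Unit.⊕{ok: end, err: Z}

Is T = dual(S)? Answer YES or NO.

!Unit | ?Unit  ok
  μZ | μZ  ok (μ self-dual)
    ?Unit | !Unit  ok
      ⊕{ok,err} | ⊕{ok,err}  ✗ choice polarity not flipped — not dual

NO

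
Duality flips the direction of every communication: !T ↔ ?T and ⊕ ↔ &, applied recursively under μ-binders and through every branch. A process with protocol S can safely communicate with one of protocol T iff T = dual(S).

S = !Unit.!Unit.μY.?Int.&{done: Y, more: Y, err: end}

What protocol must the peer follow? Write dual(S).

?Unit.?Unit.μY.!Int.⊕{done: Y, more: Y, err: end}

!Unit ↦ ?Unit
  !Unit ↦ ?Unit
    μY ↦ μY  (binder kept)
      ?Int ↦ !Int
        &{done,more,err} ↦ ⊕{done,more,err}  (offer→select)
          case done:
            dual(Y) = Y
          case more:
            dual(Y) = Y
          case err:
            dual(end) = end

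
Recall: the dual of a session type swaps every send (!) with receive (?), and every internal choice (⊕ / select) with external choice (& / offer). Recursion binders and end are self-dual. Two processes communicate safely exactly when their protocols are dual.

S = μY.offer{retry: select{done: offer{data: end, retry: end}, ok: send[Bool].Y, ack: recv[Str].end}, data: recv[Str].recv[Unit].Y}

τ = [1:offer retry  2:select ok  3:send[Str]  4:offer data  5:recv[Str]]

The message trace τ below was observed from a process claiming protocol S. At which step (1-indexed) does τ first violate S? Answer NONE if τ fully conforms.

3

@1 offer retry  ok  now at select{done: offer{data: end, retry: end}, ok: send[Bool].μY.…, ack: recv[Str].end}
@2 select ok  ok  now at send[Bool].μY.…
@3 got send[Str], protocol expects send[Bool]  ✗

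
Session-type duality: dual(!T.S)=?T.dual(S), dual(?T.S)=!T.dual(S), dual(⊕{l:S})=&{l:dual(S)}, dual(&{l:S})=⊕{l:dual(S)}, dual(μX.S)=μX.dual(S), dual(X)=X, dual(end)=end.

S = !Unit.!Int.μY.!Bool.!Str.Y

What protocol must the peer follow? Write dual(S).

?Unit.?Int.μY.?Bool.?Str.Y

!Unit = ?Unit
  !Int = ?Int
    μY = μY  (μ self-dual)
      !Bool = ?Bool
        !Str = ?Str
          Y ↦ Y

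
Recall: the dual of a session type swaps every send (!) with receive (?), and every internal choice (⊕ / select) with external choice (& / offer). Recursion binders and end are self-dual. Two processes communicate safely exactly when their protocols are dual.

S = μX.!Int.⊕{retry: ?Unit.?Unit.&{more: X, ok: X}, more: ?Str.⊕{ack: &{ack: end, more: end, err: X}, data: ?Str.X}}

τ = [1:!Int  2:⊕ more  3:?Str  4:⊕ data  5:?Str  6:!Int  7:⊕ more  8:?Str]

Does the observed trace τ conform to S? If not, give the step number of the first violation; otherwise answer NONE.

@1 !Int  ✓  state: ⊕{retry: ?Unit.?Unit.&{more: μX.…, ok: μX.…}, more: ?Str.⊕{ack: &{ack: end, more: end, err: μX.…}, data: ?Str.μX.…}}
@2 ⊕ more  ✓  state: ?Str.⊕{ack: &{ack: end, more: end, err: μX.…}, data: ?Str.μX.…}
@3 ?Str  ✓  state: ⊕{ack: &{ack: end, more: end, err: μX.…}, data: ?Str.μX.…}
@4 ⊕ data  ✓  state: ?Str.μX.…
@5 ?Str  ✓  state: μX.…
@6 !Int  ✓  state: ⊕{retry: ?Unit.?Unit.&{more: μX.…, ok: μX.…}, more: ?Str.⊕{ack: &{ack: end, more: end, err: μX.…}, data: ?Str.μX.…}}
@7 ⊕ more  ✓  state: ?Str.⊕{ack: &{ack: end, more: end, err: μX.…}, data: ?Str.μX.…}
@8 ?Str  ✓  state: ⊕{ack: &{ack: end, more: end, err: μX.…}, data: ?Str.μX.…}
all 8 steps conform

NONE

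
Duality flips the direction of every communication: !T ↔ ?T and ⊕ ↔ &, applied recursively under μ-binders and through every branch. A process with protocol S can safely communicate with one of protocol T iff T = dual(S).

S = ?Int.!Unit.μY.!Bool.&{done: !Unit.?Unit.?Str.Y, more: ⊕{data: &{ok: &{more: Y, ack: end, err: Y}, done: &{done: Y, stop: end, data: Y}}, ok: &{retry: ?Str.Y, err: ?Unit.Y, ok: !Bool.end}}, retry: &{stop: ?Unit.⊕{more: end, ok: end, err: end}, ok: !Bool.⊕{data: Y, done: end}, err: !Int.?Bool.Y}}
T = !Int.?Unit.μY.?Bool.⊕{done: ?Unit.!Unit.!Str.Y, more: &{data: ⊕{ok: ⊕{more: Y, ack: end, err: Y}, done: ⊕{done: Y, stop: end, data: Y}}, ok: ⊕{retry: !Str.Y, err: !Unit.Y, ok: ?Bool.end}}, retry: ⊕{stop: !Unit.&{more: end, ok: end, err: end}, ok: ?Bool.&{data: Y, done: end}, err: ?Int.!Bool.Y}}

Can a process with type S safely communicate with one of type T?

YES

?Int ‖ !Int  ✓
  !Unit ‖ ?Unit  ✓
    μY ‖ μY  ✓ (μ self-dual)
      !Bool ‖ ?Bool  ✓
        &{done,more,retry} ‖ ⊕{done,more,retry}  ✓ same labels
          case done:
            !Unit ‖ ?Unit  ✓
              ?Unit ‖ !Unit  ✓
                ?Str ‖ !Str  ✓
                  Y ‖ Y  ✓
          case more:
            ⊕{data,ok} ‖ &{data,ok}  ✓ same labels
              case data:
                &{ok,done} ‖ ⊕{ok,done}  ✓ same labels
                  case ok:
                    &{more,ack,err} ‖ ⊕{more,ack,err}  ✓ same labels
                      case more:
                        Y ‖ Y  ✓
                      case ack:
                        end ‖ end  ✓
                      case err:
                        Y ‖ Y  ✓
                  case done:
                    &{done,stop,data} ‖ ⊕{done,stop,data}  ✓ same labels
                      case done:
                        Y ‖ Y  ✓
                      case stop:
                        end ‖ end  ✓
                      case data:
                        Y ‖ Y  ✓
              case ok:
                &{retry,err,ok} ‖ ⊕{retry,err,ok}  ✓ same labels
                  case retry:
                    ?Str ‖ !Str  ✓
                      Y ‖ Y  ✓
                  case err:
                    ?Unit ‖ !Unit  ✓
                      Y ‖ Y  ✓
                  case ok:
                    !Bool ‖ ?Bool  ✓
                      end ‖ end  ✓
          case retry:
            &{stop,ok,err} ‖ ⊕{stop,ok,err}  ✓ same labels
              case stop:
                ?Unit ‖ !Unit  ✓
                  ⊕{more,ok,err} ‖ &{more,ok,err}  ✓ same labels
                    case more:
                      end ‖ end  ✓
                    case ok:
                      end ‖ end  ✓
                    case err:
                      end ‖ end  ✓
              case ok:
                !Bool ‖ ?Bool  ✓
                  ⊕{data,done} ‖ &{data,done}  ✓ same labels
                    case data:
                      Y ‖ Y  ✓
                    case done:
                      end ‖ end  ✓
              case err:
                !Int ‖ ?Int  ✓
                  ?Bool ‖ !Bool  ✓
                    Y ‖ Y  ✓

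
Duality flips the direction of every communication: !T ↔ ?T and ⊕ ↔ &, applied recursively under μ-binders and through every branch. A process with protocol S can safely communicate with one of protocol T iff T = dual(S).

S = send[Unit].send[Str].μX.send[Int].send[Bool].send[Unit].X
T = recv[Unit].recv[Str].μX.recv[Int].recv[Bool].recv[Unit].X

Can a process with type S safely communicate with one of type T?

YES

send[Unit] vs recv[Unit]  match
  send[Str] vs recv[Str]  match
    μX vs μX  match (rec unchanged)
      send[Int] vs recv[Int]  match
        send[Bool] vs recv[Bool]  match
          send[Unit] vs recv[Unit]  match
            X vs X  match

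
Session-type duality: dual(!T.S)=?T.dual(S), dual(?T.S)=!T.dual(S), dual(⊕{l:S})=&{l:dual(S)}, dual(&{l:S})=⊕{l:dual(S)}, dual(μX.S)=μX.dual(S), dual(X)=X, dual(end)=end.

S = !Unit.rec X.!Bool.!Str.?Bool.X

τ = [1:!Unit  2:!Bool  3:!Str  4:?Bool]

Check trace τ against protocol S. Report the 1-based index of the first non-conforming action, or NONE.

step 1: !Unit  ok  residual = rec X.…
step 2: !Bool  ok  residual = !Str.?Bool.rec X.…
step 3: !Str  ok  residual = ?Bool.rec X.…
step 4: ?Bool  ok  residual = rec X.…
all 4 steps conform

NONE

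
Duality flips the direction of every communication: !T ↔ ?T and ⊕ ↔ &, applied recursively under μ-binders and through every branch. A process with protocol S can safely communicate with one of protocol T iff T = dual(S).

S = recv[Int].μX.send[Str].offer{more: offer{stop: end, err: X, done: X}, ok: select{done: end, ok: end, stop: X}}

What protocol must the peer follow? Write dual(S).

send[Int].μX.recv[Str].select{more: select{stop: end, err: X, done: X}, ok: offer{done: end, ok: end, stop: X}}

recv[Int] = send[Int]
  μX = μX  (binder kept)
    send[Str] = recv[Str]
      offer{more,ok} = select{more,ok}  (&→⊕)
        • more:
          offer{stop,err,done} = select{stop,err,done}  (&→⊕)
            • stop:
              dual(end) = end
            • err:
              dual(X) = X
            • done:
              dual(X) = X
        • ok:
          select{done,ok,stop} = offer{done,ok,stop}  (select→offer)
            • done:
              dual(end) = end
            • ok:
              dual(end) = end
            • stop:
              dual(X) = X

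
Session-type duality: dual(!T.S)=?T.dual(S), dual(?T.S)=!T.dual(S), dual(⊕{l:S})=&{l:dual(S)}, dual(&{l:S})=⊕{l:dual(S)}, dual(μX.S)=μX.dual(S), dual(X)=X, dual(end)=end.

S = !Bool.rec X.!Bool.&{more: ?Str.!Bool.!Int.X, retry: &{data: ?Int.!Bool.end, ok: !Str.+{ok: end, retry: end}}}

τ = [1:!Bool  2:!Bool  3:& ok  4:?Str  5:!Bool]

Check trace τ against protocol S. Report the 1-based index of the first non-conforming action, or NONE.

3

@1 !Bool  match  now at rec X.…
@2 !Bool  match  now at &{more: ?Str.!Bool.!Int.rec X.…, retry: &{data: ?Int.!Bool.end, ok: !Str.+{ok: end, retry: end}}}
@3 got & ok, protocol expects & more or & retry  ✗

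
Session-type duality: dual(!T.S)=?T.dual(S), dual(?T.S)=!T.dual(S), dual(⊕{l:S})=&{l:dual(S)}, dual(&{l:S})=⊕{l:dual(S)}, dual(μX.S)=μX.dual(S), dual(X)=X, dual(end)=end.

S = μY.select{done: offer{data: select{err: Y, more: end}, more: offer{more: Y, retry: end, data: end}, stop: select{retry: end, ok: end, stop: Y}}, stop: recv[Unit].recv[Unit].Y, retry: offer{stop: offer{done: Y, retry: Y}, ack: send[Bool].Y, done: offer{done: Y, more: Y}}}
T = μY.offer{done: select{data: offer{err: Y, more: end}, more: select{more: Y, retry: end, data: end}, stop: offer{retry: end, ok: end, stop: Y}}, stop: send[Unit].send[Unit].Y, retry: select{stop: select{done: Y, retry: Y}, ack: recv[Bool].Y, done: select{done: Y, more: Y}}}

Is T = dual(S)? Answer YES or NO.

YES

μY vs μY  ok (binder kept)
  select{done,stop,retry} vs offer{done,stop,retry}  ok same labels
    case done:
      offer{data,more,stop} vs select{data,more,stop}  ok same labels
        case data:
          select{err,more} vs offer{err,more}  ok same labels
            case err:
              Y vs Y  ok
            case more:
              end vs end  ok
        case more:
          offer{more,retry,data} vs select{more,retry,data}  ok same labels
            case more:
              Y vs Y  ok
            case retry:
              end vs end  ok
            case data:
              end vs end  ok
        case stop:
          select{retry,ok,stop} vs offer{retry,ok,stop}  ok same labels
            case retry:
              end vs end  ok
            case ok:
              end vs end  ok
            case stop:
              Y vs Y  ok
    case stop:
      recv[Unit] vs send[Unit]  ok
        recv[Unit] vs send[Unit]  ok
          Y vs Y  ok
    case retry:
      offer{stop,ack,done} vs select{stop,ack,done}  ok same labels
        case stop:
          offer{done,retry} vs select{done,retry}  ok same labels
            case done:
              Y vs Y  ok
            case retry:
              Y vs Y  ok
        case ack:
          send[Bool] vs recv[Bool]  ok
            Y vs Y  ok
        case done:
          offer{done,more} vs select{done,more}  ok same labels
            case done:
              Y vs Y  ok
            case more:
              Y vs Y  ok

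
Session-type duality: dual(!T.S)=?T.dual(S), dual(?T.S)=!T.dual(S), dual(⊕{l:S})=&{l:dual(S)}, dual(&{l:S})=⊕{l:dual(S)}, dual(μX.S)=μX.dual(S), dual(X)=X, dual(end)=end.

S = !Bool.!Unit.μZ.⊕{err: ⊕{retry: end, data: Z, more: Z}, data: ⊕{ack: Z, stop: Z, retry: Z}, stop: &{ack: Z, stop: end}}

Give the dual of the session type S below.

!Bool ↦ ?Bool
  !Unit ↦ ?Unit
    μZ ↦ μZ  (μ self-dual)
      ⊕{err,data,stop} ↦ &{err,data,stop}  (select→offer)
        [err]
          ⊕{retry,data,more} ↦ &{retry,data,more}  (select→offer)
            [retry]
              dual(end) = end
            [data]
              dual(Z) = Z
            [more]
              dual(Z) = Z
        [data]
          ⊕{ack,stop,retry} ↦ &{ack,stop,retry}  (select→offer)
            [ack]
              dual(Z) = Z
            [stop]
              dual(Z) = Z
            [retry]
              dual(Z) = Z
        [stop]
          &{ack,stop} ↦ ⊕{ack,stop}  (external→internal)
            [ack]
              dual(Z) = Z
            [stop]
              dual(end) = end

?Bool.?Unit.μZ.&{err: &{retry: end, data: Z, more: Z}, data: &{ack: Z, stop: Z, retry: Z}, stop: ⊕{ack: Z, stop: end}}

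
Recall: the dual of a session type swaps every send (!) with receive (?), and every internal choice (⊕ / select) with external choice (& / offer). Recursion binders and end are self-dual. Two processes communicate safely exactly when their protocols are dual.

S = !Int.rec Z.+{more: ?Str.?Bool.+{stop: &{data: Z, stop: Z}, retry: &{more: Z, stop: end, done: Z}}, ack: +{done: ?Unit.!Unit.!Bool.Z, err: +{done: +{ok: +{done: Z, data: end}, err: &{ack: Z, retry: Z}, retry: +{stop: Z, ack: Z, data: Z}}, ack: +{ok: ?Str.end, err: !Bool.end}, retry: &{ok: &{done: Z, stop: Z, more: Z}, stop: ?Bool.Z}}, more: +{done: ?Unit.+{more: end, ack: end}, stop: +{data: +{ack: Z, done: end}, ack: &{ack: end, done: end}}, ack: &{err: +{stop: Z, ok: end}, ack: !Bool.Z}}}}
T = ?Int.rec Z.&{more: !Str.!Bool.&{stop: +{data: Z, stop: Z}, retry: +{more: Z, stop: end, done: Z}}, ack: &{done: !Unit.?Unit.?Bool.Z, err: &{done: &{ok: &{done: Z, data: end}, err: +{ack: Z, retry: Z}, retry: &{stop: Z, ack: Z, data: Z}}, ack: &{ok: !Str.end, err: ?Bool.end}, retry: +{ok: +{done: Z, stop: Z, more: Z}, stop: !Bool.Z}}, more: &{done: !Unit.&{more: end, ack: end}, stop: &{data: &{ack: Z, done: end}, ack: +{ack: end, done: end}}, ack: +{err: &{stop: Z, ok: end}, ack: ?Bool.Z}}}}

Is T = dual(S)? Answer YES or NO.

!Int ‖ ?Int  ok
  rec Z ‖ rec Z  ok (μ self-dual)
    +{more,ack} ‖ &{more,ack}  ok same labels
      case more:
        ?Str ‖ !Str  ok
          ?Bool ‖ !Bool  ok
            +{stop,retry} ‖ &{stop,retry}  ok same labels
              case stop:
                &{data,stop} ‖ +{data,stop}  ok same labels
                  case data:
                    Z ‖ Z  ok
                  case stop:
                    Z ‖ Z  ok
              case retry:
                &{more,stop,done} ‖ +{more,stop,done}  ok same labels
                  case more:
                    Z ‖ Z  ok
                  case stop:
                    end ‖ end  ok
                  case done:
                    Z ‖ Z  ok
      case ack:
        +{done,err,more} ‖ &{done,err,more}  ok same labels
          case done:
            ?Unit ‖ !Unit  ok
              !Unit ‖ ?Unit  ok
                !Bool ‖ ?Bool  ok
                  Z ‖ Z  ok
          case err:
            +{done,ack,retry} ‖ &{done,ack,retry}  ok same labels
              case done:
                +{ok,err,retry} ‖ &{ok,err,retry}  ok same labels
                  case ok:
                    +{done,data} ‖ &{done,data}  ok same labels
                      case done:
                        Z ‖ Z  ok
                      case data:
                        end ‖ end  ok
                  case err:
                    &{ack,retry} ‖ +{ack,retry}  ok same labels
                      case ack:
                        Z ‖ Z  ok
                      case retry:
                        Z ‖ Z  ok
                  case retry:
                    +{stop,ack,data} ‖ &{stop,ack,data}  ok same labels
                      case stop:
                        Z ‖ Z  ok
                      case ack:
                        Z ‖ Z  ok
                      case data:
                        Z ‖ Z  ok
              case ack:
                +{ok,err} ‖ &{ok,err}  ok same labels
                  case ok:
                    ?Str ‖ !Str  ok
                      end ‖ end  ok
                  case err:
                    !Bool ‖ ?Bool  ok
                      end ‖ end  ok
              case retry:
                &{ok,stop} ‖ +{ok,stop}  ok same labels
                  case ok:
                    &{done,stop,more} ‖ +{done,stop,more}  ok same labels
                      case done:
                        Z ‖ Z  ok
                      case stop:
                        Z ‖ Z  ok
                      case more:
                        Z ‖ Z  ok
                  case stop:
                    ?Bool ‖ !Bool  ok
                      Z ‖ Z  ok
          case more:
            +{done,stop,ack} ‖ &{done,stop,ack}  ok same labels
              case done:
                ?Unit ‖ !Unit  ok
                  +{more,ack} ‖ &{more,ack}  ok same labels
                    case more:
                      end ‖ end  ok
                    case ack:
                      end ‖ end  ok
              case stop:
                +{data,ack} ‖ &{data,ack}  ok same labels
                  case data:
                    +{ack,done} ‖ &{ack,done}  ok same labels
                      case ack:
                        Z ‖ Z  ok
                      case done:
                        end ‖ end  ok
                  case ack:
                    &{ack,done} ‖ +{ack,done}  ok same labels
                      case ack:
                        end ‖ end  ok
                      case done:
                        end ‖ end  ok
              case ack:
                &{err,ack} ‖ +{err,ack}  ok same labels
                  case err:
                    +{stop,ok} ‖ &{stop,ok}  ok same labels
                      case stop:
                        Z ‖ Z  ok
                      case ok:
                        end ‖ end  ok
                  case ack:
                    !Bool ‖ ?Bool  ok
                      Z ‖ Z  ok

YES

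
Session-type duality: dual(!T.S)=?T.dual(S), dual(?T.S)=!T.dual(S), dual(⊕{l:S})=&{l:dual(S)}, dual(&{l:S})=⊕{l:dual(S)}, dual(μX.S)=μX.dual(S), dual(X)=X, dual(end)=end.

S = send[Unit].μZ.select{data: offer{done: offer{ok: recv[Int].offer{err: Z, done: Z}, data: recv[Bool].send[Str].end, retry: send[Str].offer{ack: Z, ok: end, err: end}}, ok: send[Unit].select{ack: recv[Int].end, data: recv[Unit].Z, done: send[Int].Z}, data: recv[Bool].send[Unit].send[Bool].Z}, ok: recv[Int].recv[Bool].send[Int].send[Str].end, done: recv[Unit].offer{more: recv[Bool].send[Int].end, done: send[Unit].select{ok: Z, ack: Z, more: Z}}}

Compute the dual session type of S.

send[Unit] = recv[Unit]
  μZ = μZ  (μ self-dual)
    select{data,ok,done} = offer{data,ok,done}  (select→offer)
      case data:
        offer{done,ok,data} = select{done,ok,data}  (offer→select)
          case done:
            offer{ok,data,retry} = select{ok,data,retry}  (offer→select)
              case ok:
                recv[Int] = send[Int]
                  offer{err,done} = select{err,done}  (offer→select)
                    case err:
                      Z ↦ Z
                    case done:
                      Z ↦ Z
              case data:
                recv[Bool] = send[Bool]
                  send[Str] = recv[Str]
                    end ↦ end
              case retry:
                send[Str] = recv[Str]
                  offer{ack,ok,err} = select{ack,ok,err}  (offer→select)
                    case ack:
                      Z ↦ Z
                    case ok:
                      end ↦ end
                    case err:
                      end ↦ end
          case ok:
            send[Unit] = recv[Unit]
              select{ack,data,done} = offer{ack,data,done}  (select→offer)
                case ack:
                  recv[Int] = send[Int]
                    end ↦ end
                case data:
                  recv[Unit] = send[Unit]
                    Z ↦ Z
                case done:
                  send[Int] = recv[Int]
                    Z ↦ Z
          case data:
            recv[Bool] = send[Bool]
              send[Unit] = recv[Unit]
                send[Bool] = recv[Bool]
                  Z ↦ Z
      case ok:
        recv[Int] = send[Int]
          recv[Bool] = send[Bool]
            send[Int] = recv[Int]
              send[Str] = recv[Str]
                end ↦ end
      case done:
        recv[Unit] = send[Unit]
          offer{more,done} = select{more,done}  (offer→select)
            case more:
              recv[Bool] = send[Bool]
                send[Int] = recv[Int]
                  end ↦ end
            case done:
              send[Unit] = recv[Unit]
                select{ok,ack,more} = offer{ok,ack,more}  (select→offer)
                  case ok:
                    Z ↦ Z
                  case ack:
                    Z ↦ Z
                  case more:
                    Z ↦ Z

recv[Unit].μZ.offer{data: select{done: select{ok: send[Int].select{err: Z, done: Z}, data: send[Bool].recv[Str].end, retry: recv[Str].select{ack: Z, ok: end, err: end}}, ok: recv[Unit].offer{ack: send[Int].end, data: send[Unit].Z, done: recv[Int].Z}, data: send[Bool].recv[Unit].recv[Bool].Z}, ok: send[Int].send[Bool].recv[Int].recv[Str].end, done: send[Unit].select{more: send[Bool].recv[Int].end, done: recv[Unit].offer{ok: Z, ack: Z, more: Z}}}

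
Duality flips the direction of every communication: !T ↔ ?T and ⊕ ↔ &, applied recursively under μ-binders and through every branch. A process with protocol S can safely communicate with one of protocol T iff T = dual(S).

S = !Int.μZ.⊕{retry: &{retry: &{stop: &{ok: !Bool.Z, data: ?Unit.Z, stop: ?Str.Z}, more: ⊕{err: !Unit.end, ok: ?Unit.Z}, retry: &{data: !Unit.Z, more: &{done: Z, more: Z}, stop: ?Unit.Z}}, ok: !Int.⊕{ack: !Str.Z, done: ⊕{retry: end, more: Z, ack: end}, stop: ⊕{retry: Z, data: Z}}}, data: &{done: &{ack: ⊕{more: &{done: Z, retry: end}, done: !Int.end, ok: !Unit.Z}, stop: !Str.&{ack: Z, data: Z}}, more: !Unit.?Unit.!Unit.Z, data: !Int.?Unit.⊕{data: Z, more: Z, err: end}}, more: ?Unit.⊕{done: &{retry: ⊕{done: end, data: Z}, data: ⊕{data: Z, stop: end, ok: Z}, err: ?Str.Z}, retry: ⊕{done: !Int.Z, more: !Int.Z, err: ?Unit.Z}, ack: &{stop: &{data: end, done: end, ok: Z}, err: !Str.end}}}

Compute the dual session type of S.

!Int → ?Int
  μZ → μZ  (μ self-dual)
    ⊕{retry,data,more} → &{retry,data,more}  (select→offer)
      • retry:
        &{retry,ok} → ⊕{retry,ok}  (offer→select)
          • retry:
            &{stop,more,retry} → ⊕{stop,more,retry}  (offer→select)
              • stop:
                &{ok,data,stop} → ⊕{ok,data,stop}  (offer→select)
                  • ok:
                    !Bool → ?Bool
                      dual(Z) = Z
                  • data:
                    ?Unit → !Unit
                      dual(Z) = Z
                  • stop:
                    ?Str → !Str
                      dual(Z) = Z
              • more:
                ⊕{err,ok} → &{err,ok}  (select→offer)
                  • err:
                    !Unit → ?Unit
                      dual(end) = end
                  • ok:
                    ?Unit → !Unit
                      dual(Z) = Z
              • retry:
                &{data,more,stop} → ⊕{data,more,stop}  (offer→select)
                  • data:
                    !Unit → ?Unit
                      dual(Z) = Z
                  • more:
                    &{done,more} → ⊕{done,more}  (offer→select)
                      • done:
                        dual(Z) = Z
                      • more:
                        dual(Z) = Z
                  • stop:
                    ?Unit → !Unit
                      dual(Z) = Z
          • ok:
            !Int → ?Int
              ⊕{ack,done,stop} → &{ack,done,stop}  (select→offer)
                • ack:
                  !Str → ?Str
                    dual(Z) = Z
                • done:
                  ⊕{retry,more,ack} → &{retry,more,ack}  (select→offer)
                    • retry:
                      dual(end) = end
                    • more:
                      dual(Z) = Z
                    • ack:
                      dual(end) = end
                • stop:
                  ⊕{retry,data} → &{retry,data}  (select→offer)
                    • retry:
                      dual(Z) = Z
                    • data:
                      dual(Z) = Z
      • data:
        &{done,more,data} → ⊕{done,more,data}  (offer→select)
          • done:
            &{ack,stop} → ⊕{ack,stop}  (offer→select)
              • ack:
                ⊕{more,done,ok} → &{more,done,ok}  (select→offer)
                  • more:
                    &{done,retry} → ⊕{done,retry}  (offer→select)
                      • done:
                        dual(Z) = Z
                      • retry:
                        dual(end) = end
                  • done:
                    !Int → ?Int
                      dual(end) = end
                  • ok:
                    !Unit → ?Unit
                      dual(Z) = Z
              • stop:
                !Str → ?Str
                  &{ack,data} → ⊕{ack,data}  (offer→select)
                    • ack:
                      dual(Z) = Z
                    • data:
                      dual(Z) = Z
          • more:
            !Unit → ?Unit
              ?Unit → !Unit
                !Unit → ?Unit
                  dual(Z) = Z
          • data:
            !Int → ?Int
              ?Unit → !Unit
                ⊕{data,more,err} → &{data,more,err}  (select→offer)
                  • data:
                    dual(Z) = Z
                  • more:
                    dual(Z) = Z
                  • err:
                    dual(end) = end
      • more:
        ?Unit → !Unit
          ⊕{done,retry,ack} → &{done,retry,ack}  (select→offer)
            • done:
              &{retry,data,err} → ⊕{retry,data,err}  (offer→select)
                • retry:
                  ⊕{done,data} → &{done,data}  (select→offer)
                    • done:
                      dual(end) = end
                    • data:
                      dual(Z) = Z
                • data:
                  ⊕{data,stop,ok} → &{data,stop,ok}  (select→offer)
                    • data:
                      dual(Z) = Z
                    • stop:
                      dual(end) = end
                    • ok:
                      dual(Z) = Z
                • err:
                  ?Str → !Str
                    dual(Z) = Z
            • retry:
              ⊕{done,more,err} → &{done,more,err}  (select→offer)
                • done:
                  !Int → ?Int
                    dual(Z) = Z
                • more:
                  !Int → ?Int
                    dual(Z) = Z
                • err:
                  ?Unit → !Unit
                    dual(Z) = Z
            • ack:
              &{stop,err} → ⊕{stop,err}  (offer→select)
                • stop:
                  &{data,done,ok} → ⊕{data,done,ok}  (offer→select)
                    • data:
                      dual(end) = end
                    • done:
                      dual(end) = end
                    • ok:
                      dual(Z) = Z
                • err:
                  !Str → ?Str
                    dual(end) = end

?Int.μZ.&{retry: ⊕{retry: ⊕{stop: ⊕{ok: ?Bool.Z, data: !Unit.Z, stop: !Str.Z}, more: &{err: ?Unit.end, ok: !Unit.Z}, retry: ⊕{data: ?Unit.Z, more: ⊕{done: Z, more: Z}, stop: !Unit.Z}}, ok: ?Int.&{ack: ?Str.Z, done: &{retry: end, more: Z, ack: end}, stop: &{retry: Z, data: Z}}}, data: ⊕{done: ⊕{ack: &{more: ⊕{done: Z, retry: end}, done: ?Int.end, ok: ?Unit.Z}, stop: ?Str.⊕{ack: Z, data: Z}}, more: ?Unit.!Unit.?Unit.Z, data: ?Int.!Unit.&{data: Z, more: Z, err: end}}, more: !Unit.&{done: ⊕{retry: &{done: end, data: Z}, data: &{data: Z, stop: end, ok: Z}, err: !Str.Z}, retry: &{done: ?Int.Z, more: ?Int.Z, err: !Unit.Z}, ack: ⊕{stop: ⊕{data: end, done: end, ok: Z}, err: ?Str.end}}}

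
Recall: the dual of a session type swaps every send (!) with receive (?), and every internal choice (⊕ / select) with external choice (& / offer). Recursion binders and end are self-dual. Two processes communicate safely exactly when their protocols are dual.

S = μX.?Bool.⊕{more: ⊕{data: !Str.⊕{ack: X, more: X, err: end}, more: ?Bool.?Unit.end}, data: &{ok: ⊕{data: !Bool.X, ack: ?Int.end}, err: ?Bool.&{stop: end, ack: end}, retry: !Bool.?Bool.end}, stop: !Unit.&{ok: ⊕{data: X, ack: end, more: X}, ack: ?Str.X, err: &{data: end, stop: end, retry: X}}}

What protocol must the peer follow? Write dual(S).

μX ↦ μX  (μ self-dual)
  ?Bool ↦ !Bool
    ⊕{more,data,stop} ↦ &{more,data,stop}  (⊕→&)
      case more:
        ⊕{data,more} ↦ &{data,more}  (⊕→&)
          case data:
            !Str ↦ ?Str
              ⊕{ack,more,err} ↦ &{ack,more,err}  (⊕→&)
                case ack:
                  dual(X) = X
                case more:
                  dual(X) = X
                case err:
                  dual(end) = end
          case more:
            ?Bool ↦ !Bool
              ?Unit ↦ !Unit
                dual(end) = end
      case data:
        &{ok,err,retry} ↦ ⊕{ok,err,retry}  (offer→select)
          case ok:
            ⊕{data,ack} ↦ &{data,ack}  (⊕→&)
              case data:
                !Bool ↦ ?Bool
                  dual(X) = X
              case ack:
                ?Int ↦ !Int
                  dual(end) = end
          case err:
            ?Bool ↦ !Bool
              &{stop,ack} ↦ ⊕{stop,ack}  (offer→select)
                case stop:
                  dual(end) = end
                case ack:
                  dual(end) = end
          case retry:
            !Bool ↦ ?Bool
              ?Bool ↦ !Bool
                dual(end) = end
      case stop:
        !Unit ↦ ?Unit
          &{ok,ack,err} ↦ ⊕{ok,ack,err}  (offer→select)
            case ok:
              ⊕{data,ack,more} ↦ &{data,ack,more}  (⊕→&)
                case data:
                  dual(X) = X
                case ack:
                  dual(end) = end
                case more:
                  dual(X) = X
            case ack:
              ?Str ↦ !Str
                dual(X) = X
            case err:
              &{data,stop,retry} ↦ ⊕{data,stop,retry}  (offer→select)
                case data:
                  dual(end) = end
                case stop:
                  dual(end) = end
                case retry:
                  dual(X) = X

μX.!Bool.&{more: &{data: ?Str.&{ack: X, more: X, err: end}, more: !Bool.!Unit.end}, data: ⊕{ok: &{data: ?Bool.X, ack: !Int.end}, err: !Bool.⊕{stop: end, ack: end}, retry: ?Bool.!Bool.end}, stop: ?Unit.⊕{ok: &{data: X, ack: end, more: X}, ack: !Str.X, err: ⊕{data: end, stop: end, retry: X}}}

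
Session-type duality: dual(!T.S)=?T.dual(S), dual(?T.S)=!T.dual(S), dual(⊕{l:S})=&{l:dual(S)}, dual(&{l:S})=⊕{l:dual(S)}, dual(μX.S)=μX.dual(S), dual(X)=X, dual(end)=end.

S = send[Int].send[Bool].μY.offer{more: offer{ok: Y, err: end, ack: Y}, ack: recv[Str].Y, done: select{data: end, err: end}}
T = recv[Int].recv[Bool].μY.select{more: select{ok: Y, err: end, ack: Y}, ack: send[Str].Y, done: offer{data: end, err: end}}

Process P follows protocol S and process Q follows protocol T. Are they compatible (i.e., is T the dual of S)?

YES

send[Int] ‖ recv[Int]  ok
  send[Bool] ‖ recv[Bool]  ok
    μY ‖ μY  ok (binder kept)
      offer{more,ack,done} ‖ select{more,ack,done}  ok same labels
        • more:
          offer{ok,err,ack} ‖ select{ok,err,ack}  ok same labels
            • ok:
              Y ‖ Y  ok
            • err:
              end ‖ end  ok
            • ack:
              Y ‖ Y  ok
        • ack:
          recv[Str] ‖ send[Str]  ok
            Y ‖ Y  ok
        • done:
          select{data,err} ‖ offer{data,err}  ok same labels
            • data:
              end ‖ end  ok
            • err:
              end ‖ end  ok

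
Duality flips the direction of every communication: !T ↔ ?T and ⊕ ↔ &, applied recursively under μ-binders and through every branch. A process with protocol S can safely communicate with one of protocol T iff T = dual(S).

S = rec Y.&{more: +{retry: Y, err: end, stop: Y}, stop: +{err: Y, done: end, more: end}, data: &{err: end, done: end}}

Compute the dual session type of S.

rec Y → rec Y  (μ self-dual)
  &{more,stop,data} → +{more,stop,data}  (&→⊕)
    case more:
      +{retry,err,stop} → &{retry,err,stop}  (internal→external)
        case retry:
          Y ↦ Y
        case err:
          end ↦ end
        case stop:
          Y ↦ Y
    case stop:
      +{err,done,more} → &{err,done,more}  (internal→external)
        case err:
          Y ↦ Y
        case done:
          end ↦ end
        case more:
          end ↦ end
    case data:
      &{err,done} → +{err,done}  (&→⊕)
        case err:
          end ↦ end
        case done:
          end ↦ end

rec Y.+{more: &{retry: Y, err: end, stop: Y}, stop: &{err: Y, done: end, more: end}, data: +{err: end, done: end}}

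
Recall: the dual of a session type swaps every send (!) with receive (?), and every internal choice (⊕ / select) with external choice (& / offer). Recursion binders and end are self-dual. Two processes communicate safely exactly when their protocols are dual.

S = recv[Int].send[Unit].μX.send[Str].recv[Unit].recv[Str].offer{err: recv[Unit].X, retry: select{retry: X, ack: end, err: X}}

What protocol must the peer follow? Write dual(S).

recv[Int] = send[Int]
  send[Unit] = recv[Unit]
    μX = μX  (rec unchanged)
      send[Str] = recv[Str]
        recv[Unit] = send[Unit]
          recv[Str] = send[Str]
            offer{err,retry} = select{err,retry}  (external→internal)
              • err:
                recv[Unit] = send[Unit]
                  dual(X) = X
              • retry:
                select{retry,ack,err} = offer{retry,ack,err}  (select→offer)
                  • retry:
                    dual(X) = X
                  • ack:
                    dual(end) = end
                  • err:
                    dual(X) = X

send[Int].recv[Unit].μX.recv[Str].send[Unit].send[Str].select{err: send[Unit].X, retry: offer{retry: X, ack: end, err: X}}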